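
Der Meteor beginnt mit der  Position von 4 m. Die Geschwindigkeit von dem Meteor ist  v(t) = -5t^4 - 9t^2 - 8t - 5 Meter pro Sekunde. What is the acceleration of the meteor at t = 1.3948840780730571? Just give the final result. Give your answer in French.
La réponse est -87.3884768119628.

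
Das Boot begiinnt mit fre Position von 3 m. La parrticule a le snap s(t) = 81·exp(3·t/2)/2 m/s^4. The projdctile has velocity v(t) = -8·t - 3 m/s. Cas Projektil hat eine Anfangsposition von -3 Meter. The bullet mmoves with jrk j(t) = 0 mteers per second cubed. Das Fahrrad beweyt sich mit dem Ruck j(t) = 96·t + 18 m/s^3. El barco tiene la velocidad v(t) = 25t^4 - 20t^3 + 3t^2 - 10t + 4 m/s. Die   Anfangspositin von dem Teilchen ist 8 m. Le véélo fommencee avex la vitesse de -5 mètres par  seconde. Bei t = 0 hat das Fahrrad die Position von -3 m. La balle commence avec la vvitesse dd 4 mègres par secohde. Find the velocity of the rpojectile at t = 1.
From the given velocity equation v(t) = -8·t - 3, we substitute t = 1 to get v = -11.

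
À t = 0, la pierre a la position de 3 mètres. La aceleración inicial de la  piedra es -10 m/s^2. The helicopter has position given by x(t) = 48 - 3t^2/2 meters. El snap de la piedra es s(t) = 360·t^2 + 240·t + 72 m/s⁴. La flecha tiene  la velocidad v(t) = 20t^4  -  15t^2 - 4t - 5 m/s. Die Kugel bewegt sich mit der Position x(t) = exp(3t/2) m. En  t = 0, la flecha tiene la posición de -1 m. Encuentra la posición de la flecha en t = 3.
Partiendo de la velocidad v(t) = 20·t^4 - 15·t^2 - 4·t - 5, tomamos 1 antiderivada. La antiderivada de la velocidad, con x(0) = -1, da la posición: x(t) = 4·t^5 - 5·t^3 - 2·t^2 - 5·t - 1. Tenemos la posición x(t) = 4·t^5 - 5·t^3 - 2·t^2 - 5·t - 1. Sustituyendo t = 3: x(3) = 803.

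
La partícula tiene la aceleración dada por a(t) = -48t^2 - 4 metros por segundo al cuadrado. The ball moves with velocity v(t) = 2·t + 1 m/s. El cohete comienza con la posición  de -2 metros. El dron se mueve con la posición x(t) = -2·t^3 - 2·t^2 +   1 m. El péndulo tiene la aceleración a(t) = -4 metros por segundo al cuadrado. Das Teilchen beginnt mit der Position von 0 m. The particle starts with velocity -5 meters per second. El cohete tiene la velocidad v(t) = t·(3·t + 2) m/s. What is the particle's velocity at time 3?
Starting from acceleration a(t) = -48·t^2 - 4, we take 1 integral. Finding the antiderivative of a(t) and using v(0) = -5: v(t) = -16·t^3 - 4·t - 5. Using v(t) = -16·t^3 - 4·t - 5 and substituting t = 3, we find v = -449.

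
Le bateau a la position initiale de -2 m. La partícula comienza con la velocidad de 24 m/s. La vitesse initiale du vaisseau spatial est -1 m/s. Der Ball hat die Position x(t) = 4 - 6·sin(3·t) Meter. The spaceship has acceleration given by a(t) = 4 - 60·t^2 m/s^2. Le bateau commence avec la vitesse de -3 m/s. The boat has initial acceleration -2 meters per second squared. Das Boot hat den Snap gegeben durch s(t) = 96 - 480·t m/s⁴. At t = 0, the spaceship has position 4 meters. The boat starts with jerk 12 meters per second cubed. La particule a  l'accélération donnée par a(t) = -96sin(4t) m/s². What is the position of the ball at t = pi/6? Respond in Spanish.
Usando x(t) = 4 - 6·sin(3·t) y sustituyendo t = pi/6, encontramos x = -2.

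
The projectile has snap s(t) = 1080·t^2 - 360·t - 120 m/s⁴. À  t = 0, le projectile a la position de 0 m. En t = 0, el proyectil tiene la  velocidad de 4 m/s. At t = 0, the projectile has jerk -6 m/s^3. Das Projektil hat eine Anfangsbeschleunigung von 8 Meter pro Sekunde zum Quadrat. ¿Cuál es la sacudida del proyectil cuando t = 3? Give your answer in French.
Nous devons trouver la primitive de notre équation du snap s(t) = 1080·t^2 - 360·t - 120 1 fois. L'intégrale du snap, avec j(0) = -6, donne le jerk: j(t) = 360·t^3 - 180·t^2 - 120·t - 6. Nous avons le jerk j(t) = 360·t^3 - 180·t^2 - 120·t - 6. En substituant t = 3: j(3) = 7734.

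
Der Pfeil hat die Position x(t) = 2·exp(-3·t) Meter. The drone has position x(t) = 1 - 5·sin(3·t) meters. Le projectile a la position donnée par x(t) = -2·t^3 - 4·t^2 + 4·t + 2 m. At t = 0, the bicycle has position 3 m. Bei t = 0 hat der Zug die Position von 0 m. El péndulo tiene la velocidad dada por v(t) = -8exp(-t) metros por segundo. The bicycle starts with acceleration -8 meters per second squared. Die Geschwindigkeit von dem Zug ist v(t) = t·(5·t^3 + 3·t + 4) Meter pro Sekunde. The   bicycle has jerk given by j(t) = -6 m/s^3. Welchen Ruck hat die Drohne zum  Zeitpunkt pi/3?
Wir müssen unsere Gleichung für die Position x(t) = 1 - 5·sin(3·t) 3-mal ableiten. Die Ableitung von der Position ergibt die Geschwindigkeit: v(t) = -15·cos(3·t). Mit d/dt von v(t) finden wir a(t) = 45·sin(3·t). Durch Ableiten von der Beschleunigung erhalten wir den Ruck: j(t) = 135·cos(3·t). Aus der Gleichung für den Ruck j(t) = 135·cos(3·t), setzen wir t = pi/3 ein und erhalten j = -135.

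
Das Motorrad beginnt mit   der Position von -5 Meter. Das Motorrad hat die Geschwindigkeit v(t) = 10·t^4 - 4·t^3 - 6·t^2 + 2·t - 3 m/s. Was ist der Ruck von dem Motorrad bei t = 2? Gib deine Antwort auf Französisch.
Nous devons dériver notre équation de la vitesse v(t) = 10·t^4 - 4·t^3 - 6·t^2 + 2·t - 3 2 fois. En dérivant la vitesse, nous obtenons l'accélération: a(t) = 40·t^3 - 12·t^2 - 12·t + 2. En prenant d/dt de a(t), nous trouvons j(t) = 120·t^2 - 24·t - 12. Nous avons le jerk j(t) = 120·t^2 - 24·t - 12. En substituant t = 2: j(2) = 420.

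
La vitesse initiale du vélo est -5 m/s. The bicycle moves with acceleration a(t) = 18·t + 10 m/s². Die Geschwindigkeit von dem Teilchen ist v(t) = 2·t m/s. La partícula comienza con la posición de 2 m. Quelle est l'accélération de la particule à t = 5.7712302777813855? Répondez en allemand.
Wir müssen unsere Gleichung für die Geschwindigkeit v(t) = 2·t 1-mal ableiten. Durch Ableiten von der Geschwindigkeit erhalten wir die Beschleunigung: a(t) = 2. Aus der Gleichung für die Beschleunigung a(t) = 2, setzen wir t = 5.7712302777813855 ein und erhalten a = 2.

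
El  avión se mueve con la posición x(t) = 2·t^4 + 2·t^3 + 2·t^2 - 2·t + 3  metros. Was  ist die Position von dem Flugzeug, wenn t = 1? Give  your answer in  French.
De l'équation de la position x(t) = 2·t^4 + 2·t^3 + 2·t^2 - 2·t + 3, nous substituons t = 1 pour obtenir x = 7.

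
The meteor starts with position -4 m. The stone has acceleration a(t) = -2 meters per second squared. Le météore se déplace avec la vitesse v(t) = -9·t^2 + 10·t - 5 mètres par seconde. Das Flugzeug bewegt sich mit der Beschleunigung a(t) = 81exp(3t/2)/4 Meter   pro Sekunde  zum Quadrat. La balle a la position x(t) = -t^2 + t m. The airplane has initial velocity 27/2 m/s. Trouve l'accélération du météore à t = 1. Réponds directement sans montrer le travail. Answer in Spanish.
La respuesta es -8.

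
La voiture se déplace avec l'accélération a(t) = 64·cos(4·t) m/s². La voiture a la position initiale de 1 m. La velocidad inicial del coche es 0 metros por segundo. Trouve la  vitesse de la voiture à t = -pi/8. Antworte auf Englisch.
We must find the antiderivative of our acceleration equation a(t) = 64·cos(4·t) 1 time. Taking ∫a(t)dt and applying v(0) = 0, we find v(t) = 16·sin(4·t). Using v(t) = 16·sin(4·t) and substituting t = -pi/8, we find v = -16.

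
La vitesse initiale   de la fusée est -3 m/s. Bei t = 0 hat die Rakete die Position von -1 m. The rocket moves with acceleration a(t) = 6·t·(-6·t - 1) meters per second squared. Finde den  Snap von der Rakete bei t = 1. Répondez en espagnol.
Para resolver esto, necesitamos tomar 2 derivadas de nuestra ecuación de la aceleración a(t) = 6·t·(-6·t - 1). Tomando d/dt de a(t), encontramos j(t) = -72·t - 6. Tomando d/dt de j(t), encontramos s(t) = -72. De la ecuación del snap s(t) = -72, sustituimos t = 1 para obtener s = -72.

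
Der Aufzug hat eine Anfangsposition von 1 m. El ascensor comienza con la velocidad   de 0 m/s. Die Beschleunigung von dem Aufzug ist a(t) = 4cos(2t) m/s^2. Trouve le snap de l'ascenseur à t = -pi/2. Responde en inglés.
To solve this, we need to take 2 derivatives of our acceleration equation a(t) = 4·cos(2·t). Taking d/dt of a(t), we find j(t) = -8·sin(2·t). Differentiating jerk, we get snap: s(t) = -16·cos(2·t). Using s(t) = -16·cos(2·t) and substituting t = -pi/2, we find s = 16.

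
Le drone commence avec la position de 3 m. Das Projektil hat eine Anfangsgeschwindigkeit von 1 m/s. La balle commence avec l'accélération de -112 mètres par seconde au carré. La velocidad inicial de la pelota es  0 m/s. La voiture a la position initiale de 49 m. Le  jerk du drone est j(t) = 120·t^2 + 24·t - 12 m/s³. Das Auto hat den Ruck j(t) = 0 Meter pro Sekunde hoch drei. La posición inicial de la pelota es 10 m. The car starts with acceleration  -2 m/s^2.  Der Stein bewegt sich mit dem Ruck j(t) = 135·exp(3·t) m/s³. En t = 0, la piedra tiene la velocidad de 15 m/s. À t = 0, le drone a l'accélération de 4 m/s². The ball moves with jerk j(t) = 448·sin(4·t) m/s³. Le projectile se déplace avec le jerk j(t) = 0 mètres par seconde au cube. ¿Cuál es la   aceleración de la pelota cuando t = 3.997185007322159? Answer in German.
Wir müssen das Integral unserer Gleichung für den Ruck j(t) = 448·sin(4·t) 1-mal finden. Mit ∫j(t)dt und Anwendung von a(0) = -112, finden wir a(t) = -112·cos(4·t). Wir haben die Beschleunigung a(t) = -112·cos(4·t). Durch Einsetzen von t = 3.997185007322159: a(3.997185007322159) = 107.614134434043.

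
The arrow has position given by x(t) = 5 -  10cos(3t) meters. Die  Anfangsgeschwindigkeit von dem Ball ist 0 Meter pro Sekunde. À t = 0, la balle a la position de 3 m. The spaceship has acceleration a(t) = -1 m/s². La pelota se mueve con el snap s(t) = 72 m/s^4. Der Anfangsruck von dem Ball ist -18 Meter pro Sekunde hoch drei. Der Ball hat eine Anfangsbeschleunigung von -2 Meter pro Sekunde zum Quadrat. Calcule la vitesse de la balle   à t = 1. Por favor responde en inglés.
We need to integrate our snap equation s(t) = 72 3 times. Integrating snap and using the initial condition j(0) = -18, we get j(t) = 72·t - 18. Integrating jerk and using the initial condition a(0) = -2, we get a(t) = 36·t^2 - 18·t - 2. Finding the antiderivative of a(t) and using v(0) = 0: v(t) = t·(12·t^2 - 9·t - 2). Using v(t) = t·(12·t^2 - 9·t - 2) and substituting t = 1, we find v = 1.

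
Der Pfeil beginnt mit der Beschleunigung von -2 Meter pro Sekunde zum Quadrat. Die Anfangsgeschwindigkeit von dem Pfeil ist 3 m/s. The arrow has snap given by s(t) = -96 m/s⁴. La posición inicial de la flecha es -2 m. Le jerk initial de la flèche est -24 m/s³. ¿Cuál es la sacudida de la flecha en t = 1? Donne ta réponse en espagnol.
Necesitamos integrar nuestra ecuación del snap s(t) = -96 1 vez. La integral del snap, con j(0) = -24, da la sacudida: j(t) = -96·t - 24. De la ecuación de la sacudida j(t) = -96·t - 24, sustituimos t = 1 para obtener j = -120.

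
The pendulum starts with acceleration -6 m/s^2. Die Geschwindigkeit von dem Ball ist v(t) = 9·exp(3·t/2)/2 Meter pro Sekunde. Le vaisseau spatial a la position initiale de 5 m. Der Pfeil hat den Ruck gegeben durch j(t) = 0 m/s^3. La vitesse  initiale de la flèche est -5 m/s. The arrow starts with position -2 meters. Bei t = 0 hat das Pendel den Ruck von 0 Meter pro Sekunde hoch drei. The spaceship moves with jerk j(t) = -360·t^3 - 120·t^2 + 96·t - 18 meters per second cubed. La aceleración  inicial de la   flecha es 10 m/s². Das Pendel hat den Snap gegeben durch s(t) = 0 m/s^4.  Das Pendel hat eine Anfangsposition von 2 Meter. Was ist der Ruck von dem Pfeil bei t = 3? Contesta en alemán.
Wir haben den Ruck j(t) = 0. Durch Einsetzen von t = 3: j(3) = 0.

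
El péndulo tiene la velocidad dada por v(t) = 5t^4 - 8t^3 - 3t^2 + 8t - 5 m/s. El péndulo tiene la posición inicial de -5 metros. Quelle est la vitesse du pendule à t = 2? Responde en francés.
En utilisant v(t) = 5·t^4 - 8·t^3 - 3·t^2 + 8·t - 5 et en substituant t = 2, nous trouvons v = 15.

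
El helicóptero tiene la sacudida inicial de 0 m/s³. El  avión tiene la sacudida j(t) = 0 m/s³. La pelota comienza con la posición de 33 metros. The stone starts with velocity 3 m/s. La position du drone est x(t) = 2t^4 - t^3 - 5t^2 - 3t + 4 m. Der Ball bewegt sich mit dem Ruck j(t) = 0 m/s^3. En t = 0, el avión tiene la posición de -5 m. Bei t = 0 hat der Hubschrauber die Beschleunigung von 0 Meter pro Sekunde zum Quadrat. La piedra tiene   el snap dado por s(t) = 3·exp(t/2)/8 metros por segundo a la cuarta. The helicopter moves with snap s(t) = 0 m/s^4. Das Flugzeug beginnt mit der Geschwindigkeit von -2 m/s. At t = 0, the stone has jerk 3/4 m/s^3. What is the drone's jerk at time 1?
Starting from position x(t) = 2·t^4 - t^3 - 5·t^2 - 3·t + 4, we take 3 derivatives. Taking d/dt of x(t), we find v(t) = 8·t^3 - 3·t^2 - 10·t - 3. Differentiating velocity, we get acceleration: a(t) = 24·t^2 - 6·t - 10. Taking d/dt of a(t), we find j(t) = 48·t - 6. From the given jerk equation j(t) = 48·t - 6, we substitute t = 1 to get j = 42.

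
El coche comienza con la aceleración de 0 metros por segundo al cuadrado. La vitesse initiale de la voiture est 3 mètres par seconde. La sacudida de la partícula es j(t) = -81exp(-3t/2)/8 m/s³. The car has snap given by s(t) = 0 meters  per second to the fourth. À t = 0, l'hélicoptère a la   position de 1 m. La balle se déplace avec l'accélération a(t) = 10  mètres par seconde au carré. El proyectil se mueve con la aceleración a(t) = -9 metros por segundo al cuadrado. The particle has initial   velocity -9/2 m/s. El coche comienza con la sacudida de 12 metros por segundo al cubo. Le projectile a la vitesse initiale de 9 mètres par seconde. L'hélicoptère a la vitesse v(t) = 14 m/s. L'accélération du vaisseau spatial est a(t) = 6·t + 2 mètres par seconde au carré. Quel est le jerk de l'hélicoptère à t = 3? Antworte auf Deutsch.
Um dies zu lösen, müssen wir 2 Ableitungen unserer Gleichung für die Geschwindigkeit v(t) = 14 nehmen. Durch Ableiten von der Geschwindigkeit erhalten wir die Beschleunigung: a(t) = 0. Die Ableitung von der Beschleunigung ergibt den Ruck: j(t) = 0. Wir haben den Ruck j(t) = 0. Durch Einsetzen von t = 3: j(3) = 0.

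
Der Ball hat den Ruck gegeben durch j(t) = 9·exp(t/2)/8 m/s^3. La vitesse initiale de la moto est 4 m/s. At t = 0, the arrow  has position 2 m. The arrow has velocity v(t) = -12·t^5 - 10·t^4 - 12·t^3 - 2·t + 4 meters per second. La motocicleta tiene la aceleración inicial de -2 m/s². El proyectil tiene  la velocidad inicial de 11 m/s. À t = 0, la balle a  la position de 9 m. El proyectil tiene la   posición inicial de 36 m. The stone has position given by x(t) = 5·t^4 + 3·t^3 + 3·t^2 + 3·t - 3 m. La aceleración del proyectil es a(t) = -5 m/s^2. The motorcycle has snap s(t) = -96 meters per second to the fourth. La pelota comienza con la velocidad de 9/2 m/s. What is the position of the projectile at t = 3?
To find the answer, we compute 2 integrals of a(t) = -5. Integrating acceleration and using the initial condition v(0) = 11, we get v(t) = 11 - 5·t. The integral of velocity is position. Using x(0) = 36, we get x(t) = -5·t^2/2 + 11·t + 36. From the given position equation x(t) = -5·t^2/2 + 11·t + 36, we substitute t = 3 to get x = 93/2.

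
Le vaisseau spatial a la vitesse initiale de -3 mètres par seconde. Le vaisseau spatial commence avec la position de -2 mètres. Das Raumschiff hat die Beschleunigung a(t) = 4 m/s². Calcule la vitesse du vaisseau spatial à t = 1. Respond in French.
Pour résoudre ceci, nous devons prendre 1 intégrale de notre équation de l'accélération a(t) = 4. La primitive de l'accélération est la vitesse. En utilisant v(0) = -3, nous obtenons v(t) = 4·t - 3. De l'équation de la vitesse v(t) = 4·t - 3, nous substituons t = 1 pour obtenir v = 1.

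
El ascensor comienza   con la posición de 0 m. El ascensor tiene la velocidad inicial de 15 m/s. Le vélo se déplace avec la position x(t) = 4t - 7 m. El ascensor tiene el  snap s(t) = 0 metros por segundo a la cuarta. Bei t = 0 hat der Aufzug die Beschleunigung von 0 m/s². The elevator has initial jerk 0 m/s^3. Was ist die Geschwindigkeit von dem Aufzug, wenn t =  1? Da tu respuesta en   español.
Para resolver esto, necesitamos tomar 3 integrales de nuestra ecuación del snap s(t) = 0. Integrando el snap y usando la condición inicial j(0) = 0, obtenemos j(t) = 0. La integral de la sacudida, con a(0) = 0, da la aceleración: a(t) = 0. La antiderivada de la aceleración es la velocidad. Usando v(0) = 15, obtenemos v(t) = 15. Usando v(t) = 15 y sustituyendo t = 1, encontramos v = 15.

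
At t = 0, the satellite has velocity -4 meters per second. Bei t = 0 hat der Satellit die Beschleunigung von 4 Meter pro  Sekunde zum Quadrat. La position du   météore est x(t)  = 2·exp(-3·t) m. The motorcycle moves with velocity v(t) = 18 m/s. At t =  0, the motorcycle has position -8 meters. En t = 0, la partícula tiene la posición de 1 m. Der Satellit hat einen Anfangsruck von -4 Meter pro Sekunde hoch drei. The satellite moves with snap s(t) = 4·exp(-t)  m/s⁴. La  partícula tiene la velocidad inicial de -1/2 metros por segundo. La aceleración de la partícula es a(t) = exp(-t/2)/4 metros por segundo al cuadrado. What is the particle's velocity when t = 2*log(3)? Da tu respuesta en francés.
Pour résoudre ceci, nous devons prendre 1 primitive de notre équation de l'accélération a(t) = exp(-t/2)/4. En prenant ∫a(t)dt et en appliquant v(0) = -1/2, nous trouvons v(t) = -exp(-t/2)/2. Nous avons la vitesse v(t) = -exp(-t/2)/2. En substituant t = 2*log(3): v(2*log(3)) = -1/6.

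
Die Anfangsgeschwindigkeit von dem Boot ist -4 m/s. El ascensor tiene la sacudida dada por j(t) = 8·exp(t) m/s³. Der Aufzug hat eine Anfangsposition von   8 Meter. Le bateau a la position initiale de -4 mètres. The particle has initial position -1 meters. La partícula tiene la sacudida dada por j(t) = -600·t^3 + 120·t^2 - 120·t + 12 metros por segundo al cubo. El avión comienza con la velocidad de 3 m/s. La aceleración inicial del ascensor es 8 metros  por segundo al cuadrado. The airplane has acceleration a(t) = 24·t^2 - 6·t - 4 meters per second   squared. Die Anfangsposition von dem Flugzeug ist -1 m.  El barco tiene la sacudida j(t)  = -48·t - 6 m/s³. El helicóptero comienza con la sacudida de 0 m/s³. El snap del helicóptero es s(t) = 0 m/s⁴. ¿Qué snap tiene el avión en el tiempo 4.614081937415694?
Para resolver esto, necesitamos tomar 2 derivadas de nuestra ecuación de la aceleración a(t) = 24·t^2 - 6·t - 4. La derivada de la aceleración da la sacudida: j(t) = 48·t - 6. Tomando d/dt de j(t), encontramos s(t) = 48. Usando s(t) = 48 y sustituyendo t = 4.614081937415694, encontramos s = 48.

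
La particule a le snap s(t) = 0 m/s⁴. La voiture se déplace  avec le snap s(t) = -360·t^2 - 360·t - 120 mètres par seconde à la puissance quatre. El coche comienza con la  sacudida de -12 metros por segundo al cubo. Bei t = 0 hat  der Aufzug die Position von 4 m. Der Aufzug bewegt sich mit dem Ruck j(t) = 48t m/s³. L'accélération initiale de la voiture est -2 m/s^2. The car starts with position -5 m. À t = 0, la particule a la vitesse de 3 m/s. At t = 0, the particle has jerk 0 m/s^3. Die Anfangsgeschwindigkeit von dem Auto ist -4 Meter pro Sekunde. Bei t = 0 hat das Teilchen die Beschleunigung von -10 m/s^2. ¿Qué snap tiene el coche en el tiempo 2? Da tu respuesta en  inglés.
We have snap s(t) = -360·t^2 - 360·t - 120. Substituting t = 2: s(2) = -2280.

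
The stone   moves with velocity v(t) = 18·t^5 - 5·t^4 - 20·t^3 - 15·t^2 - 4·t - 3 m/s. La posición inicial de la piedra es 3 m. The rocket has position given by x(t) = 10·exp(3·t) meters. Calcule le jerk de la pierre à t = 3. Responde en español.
Debemos derivar nuestra ecuación de la velocidad v(t) = 18·t^5 - 5·t^4 - 20·t^3 - 15·t^2 - 4·t - 3 2 veces. Derivando la velocidad, obtenemos la aceleración: a(t) = 90·t^4 - 20·t^3 - 60·t^2 - 30·t - 4. Derivando la aceleración, obtenemos la sacudida: j(t) = 360·t^3 - 60·t^2 - 120·t - 30. De la ecuación de la sacudida j(t) = 360·t^3 - 60·t^2 - 120·t - 30, sustituimos t = 3 para obtener j = 8790.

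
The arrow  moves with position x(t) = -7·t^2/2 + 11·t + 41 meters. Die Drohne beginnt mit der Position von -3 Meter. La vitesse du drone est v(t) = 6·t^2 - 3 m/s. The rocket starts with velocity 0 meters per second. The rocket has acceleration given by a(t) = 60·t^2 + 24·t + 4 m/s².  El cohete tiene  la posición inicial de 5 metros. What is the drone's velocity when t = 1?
Using v(t) = 6·t^2 - 3 and substituting t = 1, we find v = 3.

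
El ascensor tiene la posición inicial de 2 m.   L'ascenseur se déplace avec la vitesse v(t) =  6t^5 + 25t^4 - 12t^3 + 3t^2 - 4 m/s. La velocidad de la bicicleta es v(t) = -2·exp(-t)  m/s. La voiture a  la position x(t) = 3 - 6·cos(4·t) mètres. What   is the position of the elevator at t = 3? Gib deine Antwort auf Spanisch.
Necesitamos integrar nuestra ecuación de la velocidad v(t) = 6·t^5 + 25·t^4 - 12·t^3 + 3·t^2 - 4 1 vez. Tomando ∫v(t)dt y aplicando x(0) = 2, encontramos x(t) = t^6 + 5·t^5 - 3·t^4 + t^3 - 4·t + 2. Tenemos la posición x(t) = t^6 + 5·t^5 - 3·t^4 + t^3 - 4·t + 2. Sustituyendo t = 3: x(3) = 1718.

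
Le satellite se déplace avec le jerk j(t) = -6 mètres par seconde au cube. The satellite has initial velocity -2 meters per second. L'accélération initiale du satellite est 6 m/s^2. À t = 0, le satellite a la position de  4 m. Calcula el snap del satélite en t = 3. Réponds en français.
En partant du jerk j(t) = -6, nous prenons 1 dérivée. En prenant d/dt de j(t), nous trouvons s(t) = 0. De l'équation du snap s(t) = 0, nous substituons t = 3 pour obtenir s = 0.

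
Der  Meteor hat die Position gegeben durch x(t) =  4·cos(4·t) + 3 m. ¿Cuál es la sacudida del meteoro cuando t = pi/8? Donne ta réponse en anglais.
Starting from position x(t) = 4·cos(4·t) + 3, we take 3 derivatives. The derivative of position gives velocity: v(t) = -16·sin(4·t). Taking d/dt of v(t), we find a(t) = -64·cos(4·t). Taking d/dt of a(t), we find j(t) = 256·sin(4·t). We have jerk j(t) = 256·sin(4·t). Substituting t = pi/8: j(pi/8) = 256.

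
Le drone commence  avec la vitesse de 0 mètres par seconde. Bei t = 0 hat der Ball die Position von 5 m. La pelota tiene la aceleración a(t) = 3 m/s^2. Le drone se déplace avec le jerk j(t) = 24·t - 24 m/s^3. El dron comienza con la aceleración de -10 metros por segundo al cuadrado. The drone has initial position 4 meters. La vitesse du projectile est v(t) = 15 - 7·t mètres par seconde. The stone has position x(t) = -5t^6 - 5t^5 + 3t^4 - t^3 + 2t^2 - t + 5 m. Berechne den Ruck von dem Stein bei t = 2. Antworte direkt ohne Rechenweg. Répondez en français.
Le jerk à t = 2 est j = -5862.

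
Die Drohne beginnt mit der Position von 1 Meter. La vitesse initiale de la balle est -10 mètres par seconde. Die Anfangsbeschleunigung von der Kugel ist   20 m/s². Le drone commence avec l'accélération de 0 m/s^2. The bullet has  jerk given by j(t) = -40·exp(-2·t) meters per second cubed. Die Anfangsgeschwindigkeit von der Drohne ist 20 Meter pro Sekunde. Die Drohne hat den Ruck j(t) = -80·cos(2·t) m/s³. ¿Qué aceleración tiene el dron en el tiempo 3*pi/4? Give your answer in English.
We need to integrate our jerk equation j(t) = -80·cos(2·t) 1 time. Finding the integral of j(t) and using a(0) = 0: a(t) = -40·sin(2·t). Using a(t) = -40·sin(2·t) and substituting t = 3*pi/4, we find a = 40.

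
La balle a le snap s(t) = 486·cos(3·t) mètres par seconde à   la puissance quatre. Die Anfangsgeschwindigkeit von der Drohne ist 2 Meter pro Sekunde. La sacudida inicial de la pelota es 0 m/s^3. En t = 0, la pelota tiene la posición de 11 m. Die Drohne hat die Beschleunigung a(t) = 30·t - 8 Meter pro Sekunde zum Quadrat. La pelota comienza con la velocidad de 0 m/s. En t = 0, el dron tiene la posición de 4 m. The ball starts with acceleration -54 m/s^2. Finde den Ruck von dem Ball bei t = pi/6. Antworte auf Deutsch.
Wir müssen das Integral unserer Gleichung für den Snap s(t) = 486·cos(3·t) 1-mal finden. Das Integral von dem Snap, mit j(0) = 0, ergibt den Ruck: j(t) = 162·sin(3·t). Wir haben den Ruck j(t) = 162·sin(3·t). Durch Einsetzen von t = pi/6: j(pi/6) = 162.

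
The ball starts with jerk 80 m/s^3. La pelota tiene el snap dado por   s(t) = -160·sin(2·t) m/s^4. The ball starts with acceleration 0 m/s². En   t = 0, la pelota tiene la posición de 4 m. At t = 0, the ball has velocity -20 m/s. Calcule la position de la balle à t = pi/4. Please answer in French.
Nous devons trouver la primitive de notre équation du snap s(t) = -160·sin(2·t) 4 fois. La primitive du snap est le jerk. En utilisant j(0) = 80, nous obtenons j(t) = 80·cos(2·t). En intégrant le jerk et en utilisant la condition initiale a(0) = 0, nous obtenons a(t) = 40·sin(2·t). La primitive de l'accélération, avec v(0) = -20, donne la vitesse: v(t) = -20·cos(2·t). La primitive de la vitesse est la position. En utilisant x(0) = 4, nous obtenons x(t) = 4 - 10·sin(2·t). En utilisant x(t) = 4 - 10·sin(2·t) et en substituant t = pi/4, nous trouvons x = -6.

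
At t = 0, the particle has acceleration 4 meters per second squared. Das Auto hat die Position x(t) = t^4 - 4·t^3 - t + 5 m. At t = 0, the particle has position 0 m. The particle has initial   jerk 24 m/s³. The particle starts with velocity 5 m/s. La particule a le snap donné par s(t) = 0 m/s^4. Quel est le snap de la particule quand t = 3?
Nous avons le snap s(t) = 0. En substituant t = 3: s(3) = 0.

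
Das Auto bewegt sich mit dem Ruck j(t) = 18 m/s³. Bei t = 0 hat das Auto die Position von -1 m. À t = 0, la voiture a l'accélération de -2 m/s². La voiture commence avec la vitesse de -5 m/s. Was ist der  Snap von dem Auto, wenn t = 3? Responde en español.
Partiendo de la sacudida j(t) = 18, tomamos 1 derivada. La derivada de la sacudida da el snap: s(t) = 0. De la ecuación del snap s(t) = 0, sustituimos t = 3 para obtener s = 0.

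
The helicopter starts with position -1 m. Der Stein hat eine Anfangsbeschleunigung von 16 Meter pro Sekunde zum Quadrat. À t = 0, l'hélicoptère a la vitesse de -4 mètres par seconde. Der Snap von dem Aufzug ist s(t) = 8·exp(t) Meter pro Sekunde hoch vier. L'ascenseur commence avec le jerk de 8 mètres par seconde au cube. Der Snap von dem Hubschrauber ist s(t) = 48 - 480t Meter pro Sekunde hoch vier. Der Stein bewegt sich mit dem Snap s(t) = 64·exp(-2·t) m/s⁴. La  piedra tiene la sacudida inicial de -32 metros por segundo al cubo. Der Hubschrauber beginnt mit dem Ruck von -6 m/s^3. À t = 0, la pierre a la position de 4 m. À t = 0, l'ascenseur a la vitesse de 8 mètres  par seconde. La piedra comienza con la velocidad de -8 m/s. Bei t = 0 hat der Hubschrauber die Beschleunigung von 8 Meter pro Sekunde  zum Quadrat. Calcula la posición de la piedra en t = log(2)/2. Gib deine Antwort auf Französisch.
Pour résoudre ceci, nous devons prendre 4 intégrales de notre équation du snap s(t) = 64·exp(-2·t). En prenant ∫s(t)dt et en appliquant j(0) = -32, nous trouvons j(t) = -32·exp(-2·t). En prenant ∫j(t)dt et en appliquant a(0) = 16, nous trouvons a(t) = 16·exp(-2·t). L'intégrale de l'accélération, avec v(0) = -8, donne la vitesse: v(t) = -8·exp(-2·t). L'intégrale de la vitesse est la position. En utilisant x(0) = 4, nous obtenons x(t) = 4·exp(-2·t). De l'équation de la position x(t) = 4·exp(-2·t), nous substituons t = log(2)/2 pour obtenir x = 2.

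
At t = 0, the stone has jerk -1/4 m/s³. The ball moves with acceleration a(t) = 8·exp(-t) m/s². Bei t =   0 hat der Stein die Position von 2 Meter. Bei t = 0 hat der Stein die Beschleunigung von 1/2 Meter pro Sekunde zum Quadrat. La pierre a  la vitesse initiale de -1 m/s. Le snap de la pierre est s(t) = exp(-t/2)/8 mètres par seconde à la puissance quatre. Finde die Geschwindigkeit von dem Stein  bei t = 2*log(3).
Ausgehend von dem Snap s(t) = exp(-t/2)/8, nehmen wir 3 Stammfunktionen. Mit ∫s(t)dt und Anwendung von j(0) = -1/4, finden wir j(t) = -exp(-t/2)/4. Die Stammfunktion von dem Ruck, mit a(0) = 1/2, ergibt die Beschleunigung: a(t) = exp(-t/2)/2. Die Stammfunktion von der Beschleunigung, mit v(0) = -1, ergibt die Geschwindigkeit: v(t) = -exp(-t/2). Mit v(t) = -exp(-t/2) und Einsetzen von t = 2*log(3), finden wir v = -1/3.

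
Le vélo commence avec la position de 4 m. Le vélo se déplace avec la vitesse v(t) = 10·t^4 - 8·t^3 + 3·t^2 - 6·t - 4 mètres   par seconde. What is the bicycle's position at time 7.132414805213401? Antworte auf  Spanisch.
Partiendo de la velocidad v(t) = 10·t^4 - 8·t^3 + 3·t^2 - 6·t - 4, tomamos 1 antiderivada. Tomando ∫v(t)dt y aplicando x(0) = 4, encontramos x(t) = 2·t^5 - 2·t^4 + t^3 - 3·t^2 - 4·t + 4. De la ecuación de la posición x(t) = 2·t^5 - 2·t^4 + t^3 - 3·t^2 - 4·t + 4, sustituimos t = 7.132414805213401 para obtener x = 31925.7625708607.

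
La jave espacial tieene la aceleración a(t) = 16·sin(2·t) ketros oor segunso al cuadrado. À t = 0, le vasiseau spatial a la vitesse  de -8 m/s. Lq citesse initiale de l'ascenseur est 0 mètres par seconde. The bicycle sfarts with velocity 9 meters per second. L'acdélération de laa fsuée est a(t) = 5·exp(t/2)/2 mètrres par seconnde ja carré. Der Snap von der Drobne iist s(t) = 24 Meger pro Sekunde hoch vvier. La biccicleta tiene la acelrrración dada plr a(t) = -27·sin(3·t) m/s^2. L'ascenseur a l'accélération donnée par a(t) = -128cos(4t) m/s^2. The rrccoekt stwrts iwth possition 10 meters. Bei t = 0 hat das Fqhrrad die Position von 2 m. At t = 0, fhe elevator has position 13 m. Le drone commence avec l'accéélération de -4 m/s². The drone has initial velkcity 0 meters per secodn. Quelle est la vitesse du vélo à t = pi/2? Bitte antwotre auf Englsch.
We need to integrate our acceleration equation a(t) = -27·sin(3·t) 1 time. The antiderivative of acceleration, with v(0) = 9, gives velocity: v(t) = 9·cos(3·t). Using v(t) = 9·cos(3·t) and substituting t = pi/2, we find v = 0.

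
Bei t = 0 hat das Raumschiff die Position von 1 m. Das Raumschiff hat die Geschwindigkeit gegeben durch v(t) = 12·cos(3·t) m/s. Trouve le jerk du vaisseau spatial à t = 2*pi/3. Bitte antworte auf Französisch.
Pour résoudre ceci, nous devons prendre 2 dérivées de notre équation de la vitesse v(t) = 12·cos(3·t). En prenant d/dt de v(t), nous trouvons a(t) = -36·sin(3·t). La dérivée de l'accélération donne le jerk: j(t) = -108·cos(3·t). De l'équation du jerk j(t) = -108·cos(3·t), nous substituons t = 2*pi/3 pour obtenir j = -108.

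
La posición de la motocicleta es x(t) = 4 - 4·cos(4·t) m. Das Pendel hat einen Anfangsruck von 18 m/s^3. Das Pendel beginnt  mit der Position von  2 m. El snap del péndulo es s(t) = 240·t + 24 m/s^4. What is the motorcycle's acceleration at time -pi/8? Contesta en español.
Partiendo de la posición x(t) = 4 - 4·cos(4·t), tomamos 2 derivadas. La derivada de la posición da la velocidad: v(t) = 16·sin(4·t). Derivando la velocidad, obtenemos la aceleración: a(t) = 64·cos(4·t). De la ecuación de la aceleración a(t) = 64·cos(4·t), sustituimos t = -pi/8 para obtener a = 0.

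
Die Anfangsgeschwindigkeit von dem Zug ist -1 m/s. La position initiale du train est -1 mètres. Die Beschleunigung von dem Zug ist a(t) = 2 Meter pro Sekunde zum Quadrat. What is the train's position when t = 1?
To solve this, we need to take 2 integrals of our acceleration equation a(t) = 2. The integral of acceleration, with v(0) = -1, gives velocity: v(t) = 2·t - 1. The antiderivative of velocity, with x(0) = -1, gives position: x(t) = t^2 - t - 1. Using x(t) = t^2 - t - 1 and substituting t = 1, we find x = -1.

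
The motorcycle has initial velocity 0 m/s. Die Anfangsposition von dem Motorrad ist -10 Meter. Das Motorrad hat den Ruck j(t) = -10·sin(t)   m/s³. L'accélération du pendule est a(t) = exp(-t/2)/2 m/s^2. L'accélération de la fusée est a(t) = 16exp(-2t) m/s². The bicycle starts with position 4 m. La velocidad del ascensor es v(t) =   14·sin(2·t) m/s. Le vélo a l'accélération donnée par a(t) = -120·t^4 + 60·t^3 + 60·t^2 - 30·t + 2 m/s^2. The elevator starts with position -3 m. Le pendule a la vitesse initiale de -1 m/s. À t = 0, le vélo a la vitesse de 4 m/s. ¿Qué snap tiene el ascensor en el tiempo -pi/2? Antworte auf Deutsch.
Ausgehend von der Geschwindigkeit v(t) = 14·sin(2·t), nehmen wir 3 Ableitungen. Die Ableitung von der Geschwindigkeit ergibt die Beschleunigung: a(t) = 28·cos(2·t). Die Ableitung von der Beschleunigung ergibt den Ruck: j(t) = -56·sin(2·t). Durch Ableiten von dem Ruck erhalten wir den Snap: s(t) = -112·cos(2·t). Mit s(t) = -112·cos(2·t) und Einsetzen von t = -pi/2, finden wir s = 112.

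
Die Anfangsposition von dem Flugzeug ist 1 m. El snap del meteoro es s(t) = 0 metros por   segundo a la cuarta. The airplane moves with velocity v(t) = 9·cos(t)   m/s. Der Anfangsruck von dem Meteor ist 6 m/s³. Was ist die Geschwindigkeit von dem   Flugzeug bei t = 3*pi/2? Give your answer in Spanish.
Usando v(t) = 9·cos(t) y sustituyendo t = 3*pi/2, encontramos v = 0.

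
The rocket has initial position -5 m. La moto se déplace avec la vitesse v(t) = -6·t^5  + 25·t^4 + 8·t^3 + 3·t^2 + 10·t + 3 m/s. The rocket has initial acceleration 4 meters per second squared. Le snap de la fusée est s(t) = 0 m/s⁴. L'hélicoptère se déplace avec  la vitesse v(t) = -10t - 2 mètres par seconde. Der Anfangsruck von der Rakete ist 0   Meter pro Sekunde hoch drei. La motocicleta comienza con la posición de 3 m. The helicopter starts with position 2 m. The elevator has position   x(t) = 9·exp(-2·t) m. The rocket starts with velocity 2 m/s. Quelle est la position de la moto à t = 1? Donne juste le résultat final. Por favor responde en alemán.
x(1) = 18.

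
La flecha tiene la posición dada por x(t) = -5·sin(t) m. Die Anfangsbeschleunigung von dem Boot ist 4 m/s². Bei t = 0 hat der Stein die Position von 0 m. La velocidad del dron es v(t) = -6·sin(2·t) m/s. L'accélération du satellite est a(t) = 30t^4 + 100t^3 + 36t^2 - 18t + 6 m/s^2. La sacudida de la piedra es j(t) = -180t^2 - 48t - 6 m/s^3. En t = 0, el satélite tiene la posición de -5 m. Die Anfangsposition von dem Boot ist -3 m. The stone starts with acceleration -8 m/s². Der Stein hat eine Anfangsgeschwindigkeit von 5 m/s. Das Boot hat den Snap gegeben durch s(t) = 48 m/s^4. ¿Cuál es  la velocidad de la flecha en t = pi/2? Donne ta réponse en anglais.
We must differentiate our position equation x(t) = -5·sin(t) 1 time. The derivative of position gives velocity: v(t) = -5·cos(t). We have velocity v(t) = -5·cos(t). Substituting t = pi/2: v(pi/2) = 0.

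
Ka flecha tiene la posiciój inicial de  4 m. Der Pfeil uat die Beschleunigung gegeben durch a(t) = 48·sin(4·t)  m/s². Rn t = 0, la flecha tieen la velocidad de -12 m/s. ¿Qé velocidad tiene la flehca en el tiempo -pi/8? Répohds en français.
Nous devons intégrer notre équation de l'accélération a(t) = 48·sin(4·t) 1 fois. En intégrant l'accélération et en utilisant la condition initiale v(0) = -12, nous obtenons v(t) = -12·cos(4·t). En utilisant v(t) = -12·cos(4·t) et en substituant t = -pi/8, nous trouvons v = 0.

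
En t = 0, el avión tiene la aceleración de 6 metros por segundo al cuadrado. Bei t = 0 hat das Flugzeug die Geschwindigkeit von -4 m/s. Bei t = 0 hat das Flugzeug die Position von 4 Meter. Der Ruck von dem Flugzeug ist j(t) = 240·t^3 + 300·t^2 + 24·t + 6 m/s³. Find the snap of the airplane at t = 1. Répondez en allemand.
Wir müssen unsere Gleichung für den Ruck j(t) = 240·t^3 + 300·t^2 + 24·t + 6 1-mal ableiten. Durch Ableiten von dem Ruck erhalten wir den Snap: s(t) = 720·t^2 + 600·t + 24. Wir haben den Snap s(t) = 720·t^2 + 600·t + 24. Durch Einsetzen von t = 1: s(1) = 1344.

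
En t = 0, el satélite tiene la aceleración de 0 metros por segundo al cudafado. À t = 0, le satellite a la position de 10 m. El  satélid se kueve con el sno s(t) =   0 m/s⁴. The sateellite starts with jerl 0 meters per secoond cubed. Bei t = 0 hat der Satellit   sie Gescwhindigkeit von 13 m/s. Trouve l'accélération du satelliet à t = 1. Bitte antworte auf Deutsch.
Wir müssen das Integral unserer Gleichung für den Snap s(t) = 0 2-mal finden. Das Integral von dem Snap, mit j(0) = 0, ergibt den Ruck: j(t) = 0. Durch Integration von dem Ruck und Verwendung der Anfangsbedingung a(0) = 0, erhalten wir a(t) = 0. Aus der Gleichung für die Beschleunigung a(t) = 0, setzen wir t = 1 ein und erhalten a = 0.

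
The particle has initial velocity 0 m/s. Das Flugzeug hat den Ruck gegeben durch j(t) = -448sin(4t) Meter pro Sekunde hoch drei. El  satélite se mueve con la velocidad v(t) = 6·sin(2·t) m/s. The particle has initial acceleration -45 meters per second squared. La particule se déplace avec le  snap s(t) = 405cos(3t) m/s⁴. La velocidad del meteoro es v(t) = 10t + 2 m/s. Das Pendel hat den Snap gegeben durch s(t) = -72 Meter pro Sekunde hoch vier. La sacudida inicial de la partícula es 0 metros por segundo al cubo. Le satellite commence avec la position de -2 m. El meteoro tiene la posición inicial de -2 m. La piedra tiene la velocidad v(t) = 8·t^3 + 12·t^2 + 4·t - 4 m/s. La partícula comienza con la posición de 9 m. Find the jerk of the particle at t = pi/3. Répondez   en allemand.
Wir müssen die Stammfunktion unserer Gleichung für den Snap s(t) = 405·cos(3·t) 1-mal finden. Die Stammfunktion von dem Snap, mit j(0) = 0, ergibt den Ruck: j(t) = 135·sin(3·t). Aus der Gleichung für den Ruck j(t) = 135·sin(3·t), setzen wir t = pi/3 ein und erhalten j = 0.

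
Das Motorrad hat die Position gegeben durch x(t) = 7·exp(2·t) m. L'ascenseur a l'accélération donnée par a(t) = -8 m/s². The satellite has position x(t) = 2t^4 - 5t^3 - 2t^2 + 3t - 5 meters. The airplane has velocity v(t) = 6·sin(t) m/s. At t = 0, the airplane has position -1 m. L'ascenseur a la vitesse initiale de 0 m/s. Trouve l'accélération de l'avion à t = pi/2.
Nous devons dériver notre équation de la vitesse v(t) = 6·sin(t) 1 fois. En prenant d/dt de v(t), nous trouvons a(t) = 6·cos(t). En utilisant a(t) = 6·cos(t) et en substituant t = pi/2, nous trouvons a = 0.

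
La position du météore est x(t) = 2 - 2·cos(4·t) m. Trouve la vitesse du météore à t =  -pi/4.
En partant de la position x(t) = 2 - 2·cos(4·t), nous prenons 1 dérivée. En prenant d/dt de x(t), nous trouvons v(t) = 8·sin(4·t). Nous avons la vitesse v(t) = 8·sin(4·t). En substituant t = -pi/4: v(-pi/4) = 0.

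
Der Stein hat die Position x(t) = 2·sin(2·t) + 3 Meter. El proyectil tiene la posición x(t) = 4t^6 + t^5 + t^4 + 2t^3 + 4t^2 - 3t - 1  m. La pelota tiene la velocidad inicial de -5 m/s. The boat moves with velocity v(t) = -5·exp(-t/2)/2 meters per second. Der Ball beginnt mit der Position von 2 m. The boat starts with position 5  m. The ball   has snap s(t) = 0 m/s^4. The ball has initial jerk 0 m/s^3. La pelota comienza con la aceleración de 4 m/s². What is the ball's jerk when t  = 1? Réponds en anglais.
We must find the integral of our snap equation s(t) = 0 1 time. The antiderivative of snap is jerk. Using j(0) = 0, we get j(t) = 0. From the given jerk equation j(t) = 0, we substitute t = 1 to get j = 0.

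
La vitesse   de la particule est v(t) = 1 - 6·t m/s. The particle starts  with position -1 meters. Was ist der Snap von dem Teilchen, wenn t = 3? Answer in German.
Ausgehend von der Geschwindigkeit v(t) = 1 - 6·t, nehmen wir 3 Ableitungen. Die Ableitung von der Geschwindigkeit ergibt die Beschleunigung: a(t) = -6. Die Ableitung von der Beschleunigung ergibt den Ruck: j(t) = 0. Die Ableitung von dem Ruck ergibt den Snap: s(t) = 0. Wir haben den Snap s(t) = 0. Durch Einsetzen von t = 3: s(3) = 0.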